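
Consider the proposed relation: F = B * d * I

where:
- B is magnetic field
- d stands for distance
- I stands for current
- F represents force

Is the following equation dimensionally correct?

Yes

B (magnetic field) has dimensions [I^-1 M T^-2].
d (distance) has dimensions [L].
I (current) has dimensions [I].
F (force) has dimensions [L M T^-2].

Left side: [L M T^-2]
Right side: [L M T^-2]

Both sides have the same dimensions, so the equation is dimensionally consistent.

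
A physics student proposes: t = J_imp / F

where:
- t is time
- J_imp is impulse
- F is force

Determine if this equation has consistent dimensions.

Yes

t (time) has dimensions [T].
J_imp (impulse) has dimensions [L M T^-1].
F (force) has dimensions [L M T^-2].

Left side: [T]
Right side: [T]

Both sides have the same dimensions, so the equation is dimensionally consistent.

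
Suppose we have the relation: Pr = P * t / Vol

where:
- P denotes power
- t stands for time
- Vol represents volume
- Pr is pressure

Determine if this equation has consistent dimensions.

Yes

P (power) has dimensions [L^2 M T^-3].
t (time) has dimensions [T].
Vol (volume) has dimensions [L^3].
Pr (pressure) has dimensions [L^-1 M T^-2].

Left side: [L^-1 M T^-2]
Right side: [L^-1 M T^-2]

Both sides have the same dimensions, so the equation is dimensionally consistent.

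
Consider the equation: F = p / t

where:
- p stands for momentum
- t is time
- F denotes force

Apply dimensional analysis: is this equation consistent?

Yes

p (momentum) has dimensions [L M T^-1].
t (time) has dimensions [T].
F (force) has dimensions [L M T^-2].

Left side: [L M T^-2]
Right side: [L M T^-2]

Both sides have the same dimensions, so the equation is dimensionally consistent.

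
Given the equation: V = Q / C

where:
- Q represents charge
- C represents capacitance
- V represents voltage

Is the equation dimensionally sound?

Yes

Q (charge) has dimensions [I T].
C (capacitance) has dimensions [I^2 L^-2 M^-1 T^4].
V (voltage) has dimensions [I^-1 L^2 M T^-3].

Left side: [I^-1 L^2 M T^-3]
Right side: [I^-1 L^2 M T^-3]

Both sides have the same dimensions, so the equation is dimensionally consistent.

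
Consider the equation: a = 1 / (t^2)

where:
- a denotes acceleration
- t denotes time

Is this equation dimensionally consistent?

No

a (acceleration) has dimensions [L T^-2].
t (time) has dimensions [T].

Left side: [L T^-2]
Right side: [T^-2]

The two sides have different dimensions, so the equation is NOT dimensionally consistent.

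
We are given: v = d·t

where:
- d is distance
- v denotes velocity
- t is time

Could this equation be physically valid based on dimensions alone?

No

d (distance) has dimensions [L].
v (velocity) has dimensions [L T^-1].
t (time) has dimensions [T].

Left side: [L T^-1]
Right side: [L T]

The two sides have different dimensions, so the equation is NOT dimensionally consistent.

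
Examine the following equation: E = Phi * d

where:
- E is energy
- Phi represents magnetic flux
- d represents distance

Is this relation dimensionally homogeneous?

No

E (energy) has dimensions [L^2 M T^-2].
Phi (magnetic flux) has dimensions [I^-1 L^2 M T^-2].
d (distance) has dimensions [L].

Left side: [L^2 M T^-2]
Right side: [I^-1 L^3 M T^-2]

The two sides have different dimensions, so the equation is NOT dimensionally consistent.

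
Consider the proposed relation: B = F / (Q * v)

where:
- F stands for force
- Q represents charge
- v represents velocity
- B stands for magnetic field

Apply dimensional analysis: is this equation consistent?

Yes

F (force) has dimensions [L M T^-2].
Q (charge) has dimensions [I T].
v (velocity) has dimensions [L T^-1].
B (magnetic field) has dimensions [I^-1 M T^-2].

Left side: [I^-1 M T^-2]
Right side: [I^-1 M T^-2]

Both sides have the same dimensions, so the equation is dimensionally consistent.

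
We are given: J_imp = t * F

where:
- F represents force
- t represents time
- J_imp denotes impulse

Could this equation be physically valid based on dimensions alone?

Yes

F (force) has dimensions [L M T^-2].
t (time) has dimensions [T].
J_imp (impulse) has dimensions [L M T^-1].

Left side: [L M T^-1]
Right side: [L M T^-1]

Both sides have the same dimensions, so the equation is dimensionally consistent.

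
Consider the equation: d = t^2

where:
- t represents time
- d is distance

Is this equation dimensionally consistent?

No

t (time) has dimensions [T].
d (distance) has dimensions [L].

Left side: [L]
Right side: [T^2]

The two sides have different dimensions, so the equation is NOT dimensionally consistent.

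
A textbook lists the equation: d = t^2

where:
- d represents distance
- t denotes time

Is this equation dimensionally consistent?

No

d (distance) has dimensions [L].
t (time) has dimensions [T].

Left side: [L]
Right side: [T^2]

The two sides have different dimensions, so the equation is NOT dimensionally consistent.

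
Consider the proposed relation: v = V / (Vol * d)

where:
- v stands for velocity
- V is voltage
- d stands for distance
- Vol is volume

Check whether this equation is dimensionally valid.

No

v (velocity) has dimensions [L T^-1].
V (voltage) has dimensions [I^-1 L^2 M T^-3].
d (distance) has dimensions [L].
Vol (volume) has dimensions [L^3].

Left side: [L T^-1]
Right side: [I^-1 L^-2 M T^-3]

The two sides have different dimensions, so the equation is NOT dimensionally consistent.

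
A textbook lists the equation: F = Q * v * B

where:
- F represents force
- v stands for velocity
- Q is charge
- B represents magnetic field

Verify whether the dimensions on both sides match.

Yes

F (force) has dimensions [L M T^-2].
v (velocity) has dimensions [L T^-1].
Q (charge) has dimensions [I T].
B (magnetic field) has dimensions [I^-1 M T^-2].

Left side: [L M T^-2]
Right side: [L M T^-2]

Both sides have the same dimensions, so the equation is dimensionally consistent.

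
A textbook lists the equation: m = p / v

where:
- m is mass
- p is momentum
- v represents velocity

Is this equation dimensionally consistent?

Yes

m (mass) has dimensions [M].
p (momentum) has dimensions [L M T^-1].
v (velocity) has dimensions [L T^-1].

Left side: [M]
Right side: [M]

Both sides have the same dimensions, so the equation is dimensionally consistent.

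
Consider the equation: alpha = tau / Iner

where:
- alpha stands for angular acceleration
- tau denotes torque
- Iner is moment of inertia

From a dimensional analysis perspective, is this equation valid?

Yes

alpha (angular acceleration) has dimensions [T^-2].
tau (torque) has dimensions [L^2 M T^-2].
Iner (moment of inertia) has dimensions [L^2 M].

Left side: [T^-2]
Right side: [T^-2]

Both sides have the same dimensions, so the equation is dimensionally consistent.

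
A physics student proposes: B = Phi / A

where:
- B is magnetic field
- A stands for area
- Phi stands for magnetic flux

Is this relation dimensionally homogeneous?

Yes

B (magnetic field) has dimensions [I^-1 M T^-2].
A (area) has dimensions [L^2].
Phi (magnetic flux) has dimensions [I^-1 L^2 M T^-2].

Left side: [I^-1 M T^-2]
Right side: [I^-1 M T^-2]

Both sides have the same dimensions, so the equation is dimensionally consistent.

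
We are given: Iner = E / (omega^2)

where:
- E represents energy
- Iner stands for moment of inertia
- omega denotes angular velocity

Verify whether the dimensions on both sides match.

Yes

E (energy) has dimensions [L^2 M T^-2].
Iner (moment of inertia) has dimensions [L^2 M].
omega (angular velocity) has dimensions [T^-1].

Left side: [L^2 M]
Right side: [L^2 M]

Both sides have the same dimensions, so the equation is dimensionally consistent.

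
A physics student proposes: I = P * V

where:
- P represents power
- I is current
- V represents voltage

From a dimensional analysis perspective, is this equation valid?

No

P (power) has dimensions [L^2 M T^-3].
I (current) has dimensions [I].
V (voltage) has dimensions [I^-1 L^2 M T^-3].

Left side: [I]
Right side: [I^-1 L^4 M^2 T^-6]

The two sides have different dimensions, so the equation is NOT dimensionally consistent.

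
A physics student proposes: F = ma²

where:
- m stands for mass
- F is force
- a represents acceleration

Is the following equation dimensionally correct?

No

m (mass) has dimensions [M].
F (force) has dimensions [L M T^-2].
a (acceleration) has dimensions [L T^-2].

Left side: [L M T^-2]
Right side: [L^2 M T^-4]

The two sides have different dimensions, so the equation is NOT dimensionally consistent.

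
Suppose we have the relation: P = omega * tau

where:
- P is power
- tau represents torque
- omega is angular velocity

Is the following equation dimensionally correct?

Yes

P (power) has dimensions [L^2 M T^-3].
tau (torque) has dimensions [L^2 M T^-2].
omega (angular velocity) has dimensions [T^-1].

Left side: [L^2 M T^-3]
Right side: [L^2 M T^-3]

Both sides have the same dimensions, so the equation is dimensionally consistent.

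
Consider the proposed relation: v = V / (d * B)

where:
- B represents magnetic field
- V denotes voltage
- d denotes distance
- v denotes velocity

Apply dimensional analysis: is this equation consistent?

Yes

B (magnetic field) has dimensions [I^-1 M T^-2].
V (voltage) has dimensions [I^-1 L^2 M T^-3].
d (distance) has dimensions [L].
v (velocity) has dimensions [L T^-1].

Left side: [L T^-1]
Right side: [L T^-1]

Both sides have the same dimensions, so the equation is dimensionally consistent.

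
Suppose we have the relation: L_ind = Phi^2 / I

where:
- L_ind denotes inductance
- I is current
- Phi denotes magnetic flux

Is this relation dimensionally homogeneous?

No

L_ind (inductance) has dimensions [I^-2 L^2 M T^-2].
I (current) has dimensions [I].
Phi (magnetic flux) has dimensions [I^-1 L^2 M T^-2].

Left side: [I^-2 L^2 M T^-2]
Right side: [I^-3 L^4 M^2 T^-4]

The two sides have different dimensions, so the equation is NOT dimensionally consistent.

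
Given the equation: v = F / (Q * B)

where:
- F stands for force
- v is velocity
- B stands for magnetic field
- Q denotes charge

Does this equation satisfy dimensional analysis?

Yes

F (force) has dimensions [L M T^-2].
v (velocity) has dimensions [L T^-1].
B (magnetic field) has dimensions [I^-1 M T^-2].
Q (charge) has dimensions [I T].

Left side: [L T^-1]
Right side: [L T^-1]

Both sides have the same dimensions, so the equation is dimensionally consistent.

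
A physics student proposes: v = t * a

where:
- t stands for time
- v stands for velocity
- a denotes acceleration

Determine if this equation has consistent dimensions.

Yes

t (time) has dimensions [T].
v (velocity) has dimensions [L T^-1].
a (acceleration) has dimensions [L T^-2].

Left side: [L T^-1]
Right side: [L T^-1]

Both sides have the same dimensions, so the equation is dimensionally consistent.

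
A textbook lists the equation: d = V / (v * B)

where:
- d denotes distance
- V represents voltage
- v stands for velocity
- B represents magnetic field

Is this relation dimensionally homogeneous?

Yes

d (distance) has dimensions [L].
V (voltage) has dimensions [I^-1 L^2 M T^-3].
v (velocity) has dimensions [L T^-1].
B (magnetic field) has dimensions [I^-1 M T^-2].

Left side: [L]
Right side: [L]

Both sides have the same dimensions, so the equation is dimensionally consistent.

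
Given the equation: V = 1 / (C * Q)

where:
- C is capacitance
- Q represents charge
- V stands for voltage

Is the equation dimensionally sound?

No

C (capacitance) has dimensions [I^2 L^-2 M^-1 T^4].
Q (charge) has dimensions [I T].
V (voltage) has dimensions [I^-1 L^2 M T^-3].

Left side: [I^-1 L^2 M T^-3]
Right side: [I^-3 L^2 M T^-5]

The two sides have different dimensions, so the equation is NOT dimensionally consistent.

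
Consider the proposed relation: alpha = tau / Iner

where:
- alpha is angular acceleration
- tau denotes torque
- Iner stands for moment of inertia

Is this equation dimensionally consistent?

Yes

alpha (angular acceleration) has dimensions [T^-2].
tau (torque) has dimensions [L^2 M T^-2].
Iner (moment of inertia) has dimensions [L^2 M].

Left side: [T^-2]
Right side: [T^-2]

Both sides have the same dimensions, so the equation is dimensionally consistent.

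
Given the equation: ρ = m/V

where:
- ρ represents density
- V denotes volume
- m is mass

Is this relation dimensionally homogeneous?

Yes

ρ (density) has dimensions [L^-3 M].
V (volume) has dimensions [L^3].
m (mass) has dimensions [M].

Left side: [L^-3 M]
Right side: [L^-3 M]

Both sides have the same dimensions, so the equation is dimensionally consistent.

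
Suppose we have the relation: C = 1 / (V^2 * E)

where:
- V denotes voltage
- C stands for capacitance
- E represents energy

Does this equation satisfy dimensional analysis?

No

V (voltage) has dimensions [I^-1 L^2 M T^-3].
C (capacitance) has dimensions [I^2 L^-2 M^-1 T^4].
E (energy) has dimensions [L^2 M T^-2].

Left side: [I^2 L^-2 M^-1 T^4]
Right side: [I^2 L^-6 M^-3 T^8]

The two sides have different dimensions, so the equation is NOT dimensionally consistent.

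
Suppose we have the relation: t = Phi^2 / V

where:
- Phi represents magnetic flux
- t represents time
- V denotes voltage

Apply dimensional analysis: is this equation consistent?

No

Phi (magnetic flux) has dimensions [I^-1 L^2 M T^-2].
t (time) has dimensions [T].
V (voltage) has dimensions [I^-1 L^2 M T^-3].

Left side: [T]
Right side: [I^-1 L^2 M T^-1]

The two sides have different dimensions, so the equation is NOT dimensionally consistent.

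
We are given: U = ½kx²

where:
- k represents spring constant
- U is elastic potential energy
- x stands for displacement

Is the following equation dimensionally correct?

Yes

k (spring constant) has dimensions [M T^-2].
U (elastic potential energy) has dimensions [L^2 M T^-2].
x (displacement) has dimensions [L].

Left side: [L^2 M T^-2]
Right side: [L^2 M T^-2]

Both sides have the same dimensions, so the equation is dimensionally consistent.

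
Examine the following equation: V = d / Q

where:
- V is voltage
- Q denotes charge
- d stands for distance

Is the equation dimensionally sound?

No

V (voltage) has dimensions [I^-1 L^2 M T^-3].
Q (charge) has dimensions [I T].
d (distance) has dimensions [L].

Left side: [I^-1 L^2 M T^-3]
Right side: [I^-1 L T^-1]

The two sides have different dimensions, so the equation is NOT dimensionally consistent.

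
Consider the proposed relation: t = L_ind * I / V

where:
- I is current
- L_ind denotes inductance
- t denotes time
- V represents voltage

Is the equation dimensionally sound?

Yes

I (current) has dimensions [I].
L_ind (inductance) has dimensions [I^-2 L^2 M T^-2].
t (time) has dimensions [T].
V (voltage) has dimensions [I^-1 L^2 M T^-3].

Left side: [T]
Right side: [T]

Both sides have the same dimensions, so the equation is dimensionally consistent.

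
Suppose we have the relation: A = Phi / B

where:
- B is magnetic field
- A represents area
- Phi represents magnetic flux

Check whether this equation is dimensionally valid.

Yes

B (magnetic field) has dimensions [I^-1 M T^-2].
A (area) has dimensions [L^2].
Phi (magnetic flux) has dimensions [I^-1 L^2 M T^-2].

Left side: [L^2]
Right side: [L^2]

Both sides have the same dimensions, so the equation is dimensionally consistent.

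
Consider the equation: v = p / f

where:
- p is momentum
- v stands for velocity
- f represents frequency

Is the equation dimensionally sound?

No

p (momentum) has dimensions [L M T^-1].
v (velocity) has dimensions [L T^-1].
f (frequency) has dimensions [T^-1].

Left side: [L T^-1]
Right side: [L M]

The two sides have different dimensions, so the equation is NOT dimensionally consistent.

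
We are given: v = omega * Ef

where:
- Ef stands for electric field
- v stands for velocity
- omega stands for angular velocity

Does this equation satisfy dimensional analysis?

No

Ef (electric field) has dimensions [I^-1 L M T^-3].
v (velocity) has dimensions [L T^-1].
omega (angular velocity) has dimensions [T^-1].

Left side: [L T^-1]
Right side: [I^-1 L M T^-4]

The two sides have different dimensions, so the equation is NOT dimensionally consistent.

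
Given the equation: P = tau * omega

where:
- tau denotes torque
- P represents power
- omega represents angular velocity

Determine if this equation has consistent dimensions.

Yes

tau (torque) has dimensions [L^2 M T^-2].
P (power) has dimensions [L^2 M T^-3].
omega (angular velocity) has dimensions [T^-1].

Left side: [L^2 M T^-3]
Right side: [L^2 M T^-3]

Both sides have the same dimensions, so the equation is dimensionally consistent.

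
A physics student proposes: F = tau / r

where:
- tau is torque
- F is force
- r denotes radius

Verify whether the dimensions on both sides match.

Yes

tau (torque) has dimensions [L^2 M T^-2].
F (force) has dimensions [L M T^-2].
r (radius) has dimensions [L].

Left side: [L M T^-2]
Right side: [L M T^-2]

Both sides have the same dimensions, so the equation is dimensionally consistent.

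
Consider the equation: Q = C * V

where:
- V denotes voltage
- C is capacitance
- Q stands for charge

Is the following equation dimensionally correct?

Yes

V (voltage) has dimensions [I^-1 L^2 M T^-3].
C (capacitance) has dimensions [I^2 L^-2 M^-1 T^4].
Q (charge) has dimensions [I T].

Left side: [I T]
Right side: [I T]

Both sides have the same dimensions, so the equation is dimensionally consistent.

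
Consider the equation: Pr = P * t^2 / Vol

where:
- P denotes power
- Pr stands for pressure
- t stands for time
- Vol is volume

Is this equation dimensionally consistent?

No

P (power) has dimensions [L^2 M T^-3].
Pr (pressure) has dimensions [L^-1 M T^-2].
t (time) has dimensions [T].
Vol (volume) has dimensions [L^3].

Left side: [L^-1 M T^-2]
Right side: [L^-1 M T^-1]

The two sides have different dimensions, so the equation is NOT dimensionally consistent.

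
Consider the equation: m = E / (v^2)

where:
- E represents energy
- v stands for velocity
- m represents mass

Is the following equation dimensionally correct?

Yes

E (energy) has dimensions [L^2 M T^-2].
v (velocity) has dimensions [L T^-1].
m (mass) has dimensions [M].

Left side: [M]
Right side: [M]

Both sides have the same dimensions, so the equation is dimensionally consistent.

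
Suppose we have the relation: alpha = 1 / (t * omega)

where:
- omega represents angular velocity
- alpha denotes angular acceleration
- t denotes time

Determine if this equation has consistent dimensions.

No

omega (angular velocity) has dimensions [T^-1].
alpha (angular acceleration) has dimensions [T^-2].
t (time) has dimensions [T].

Left side: [T^-2]
Right side: [dimensionless]

The two sides have different dimensions, so the equation is NOT dimensionally consistent.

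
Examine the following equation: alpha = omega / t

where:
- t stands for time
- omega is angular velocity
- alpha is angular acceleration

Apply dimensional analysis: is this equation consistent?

Yes

t (time) has dimensions [T].
omega (angular velocity) has dimensions [T^-1].
alpha (angular acceleration) has dimensions [T^-2].

Left side: [T^-2]
Right side: [T^-2]

Both sides have the same dimensions, so the equation is dimensionally consistent.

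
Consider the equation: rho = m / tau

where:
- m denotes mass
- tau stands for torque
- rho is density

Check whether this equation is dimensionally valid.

No

m (mass) has dimensions [M].
tau (torque) has dimensions [L^2 M T^-2].
rho (density) has dimensions [L^-3 M].

Left side: [L^-3 M]
Right side: [L^-2 T^2]

The two sides have different dimensions, so the equation is NOT dimensionally consistent.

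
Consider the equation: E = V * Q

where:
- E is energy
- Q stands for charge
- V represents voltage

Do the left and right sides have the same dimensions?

Yes

E (energy) has dimensions [L^2 M T^-2].
Q (charge) has dimensions [I T].
V (voltage) has dimensions [I^-1 L^2 M T^-3].

Left side: [L^2 M T^-2]
Right side: [L^2 M T^-2]

Both sides have the same dimensions, so the equation is dimensionally consistent.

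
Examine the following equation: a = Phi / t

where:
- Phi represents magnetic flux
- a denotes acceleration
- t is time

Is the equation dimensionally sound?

No

Phi (magnetic flux) has dimensions [I^-1 L^2 M T^-2].
a (acceleration) has dimensions [L T^-2].
t (time) has dimensions [T].

Left side: [L T^-2]
Right side: [I^-1 L^2 M T^-3]

The two sides have different dimensions, so the equation is NOT dimensionally consistent.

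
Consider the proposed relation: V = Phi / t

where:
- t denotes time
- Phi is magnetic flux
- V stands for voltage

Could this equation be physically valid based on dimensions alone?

Yes

t (time) has dimensions [T].
Phi (magnetic flux) has dimensions [I^-1 L^2 M T^-2].
V (voltage) has dimensions [I^-1 L^2 M T^-3].

Left side: [I^-1 L^2 M T^-3]
Right side: [I^-1 L^2 M T^-3]

Both sides have the same dimensions, so the equation is dimensionally consistent.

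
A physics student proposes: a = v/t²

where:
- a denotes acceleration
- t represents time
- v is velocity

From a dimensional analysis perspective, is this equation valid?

No

a (acceleration) has dimensions [L T^-2].
t (time) has dimensions [T].
v (velocity) has dimensions [L T^-1].

Left side: [L T^-2]
Right side: [L T^-3]

The two sides have different dimensions, so the equation is NOT dimensionally consistent.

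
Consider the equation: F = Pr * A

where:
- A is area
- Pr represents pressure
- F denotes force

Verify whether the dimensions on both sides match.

Yes

A (area) has dimensions [L^2].
Pr (pressure) has dimensions [L^-1 M T^-2].
F (force) has dimensions [L M T^-2].

Left side: [L M T^-2]
Right side: [L M T^-2]

Both sides have the same dimensions, so the equation is dimensionally consistent.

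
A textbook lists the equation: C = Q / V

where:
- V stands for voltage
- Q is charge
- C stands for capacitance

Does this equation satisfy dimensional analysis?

Yes

V (voltage) has dimensions [I^-1 L^2 M T^-3].
Q (charge) has dimensions [I T].
C (capacitance) has dimensions [I^2 L^-2 M^-1 T^4].

Left side: [I^2 L^-2 M^-1 T^4]
Right side: [I^2 L^-2 M^-1 T^4]

Both sides have the same dimensions, so the equation is dimensionally consistent.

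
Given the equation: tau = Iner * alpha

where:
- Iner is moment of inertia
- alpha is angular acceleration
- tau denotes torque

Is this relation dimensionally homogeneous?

Yes

Iner (moment of inertia) has dimensions [L^2 M].
alpha (angular acceleration) has dimensions [T^-2].
tau (torque) has dimensions [L^2 M T^-2].

Left side: [L^2 M T^-2]
Right side: [L^2 M T^-2]

Both sides have the same dimensions, so the equation is dimensionally consistent.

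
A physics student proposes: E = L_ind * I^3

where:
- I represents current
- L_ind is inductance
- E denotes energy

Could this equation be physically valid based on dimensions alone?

No

I (current) has dimensions [I].
L_ind (inductance) has dimensions [I^-2 L^2 M T^-2].
E (energy) has dimensions [L^2 M T^-2].

Left side: [L^2 M T^-2]
Right side: [I L^2 M T^-2]

The two sides have different dimensions, so the equation is NOT dimensionally consistent.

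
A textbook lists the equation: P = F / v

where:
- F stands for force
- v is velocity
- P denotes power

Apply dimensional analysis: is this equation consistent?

No

F (force) has dimensions [L M T^-2].
v (velocity) has dimensions [L T^-1].
P (power) has dimensions [L^2 M T^-3].

Left side: [L^2 M T^-3]
Right side: [M T^-1]

The two sides have different dimensions, so the equation is NOT dimensionally consistent.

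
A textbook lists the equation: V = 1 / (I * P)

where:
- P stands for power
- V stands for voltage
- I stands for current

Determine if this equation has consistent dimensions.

No

P (power) has dimensions [L^2 M T^-3].
V (voltage) has dimensions [I^-1 L^2 M T^-3].
I (current) has dimensions [I].

Left side: [I^-1 L^2 M T^-3]
Right side: [I^-1 L^-2 M^-1 T^3]

The two sides have different dimensions, so the equation is NOT dimensionally consistent.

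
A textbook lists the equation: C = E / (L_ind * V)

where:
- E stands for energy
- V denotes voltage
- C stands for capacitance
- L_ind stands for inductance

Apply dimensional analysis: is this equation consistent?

No

E (energy) has dimensions [L^2 M T^-2].
V (voltage) has dimensions [I^-1 L^2 M T^-3].
C (capacitance) has dimensions [I^2 L^-2 M^-1 T^4].
L_ind (inductance) has dimensions [I^-2 L^2 M T^-2].

Left side: [I^2 L^-2 M^-1 T^4]
Right side: [I^3 L^-2 M^-1 T^3]

The two sides have different dimensions, so the equation is NOT dimensionally consistent.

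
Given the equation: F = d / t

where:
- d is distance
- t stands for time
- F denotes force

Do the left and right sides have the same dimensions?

No

d (distance) has dimensions [L].
t (time) has dimensions [T].
F (force) has dimensions [L M T^-2].

Left side: [L M T^-2]
Right side: [L T^-1]

The two sides have different dimensions, so the equation is NOT dimensionally consistent.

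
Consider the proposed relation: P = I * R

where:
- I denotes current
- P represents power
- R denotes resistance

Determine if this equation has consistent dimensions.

No

I (current) has dimensions [I].
P (power) has dimensions [L^2 M T^-3].
R (resistance) has dimensions [I^-2 L^2 M T^-3].

Left side: [L^2 M T^-3]
Right side: [I^-1 L^2 M T^-3]

The two sides have different dimensions, so the equation is NOT dimensionally consistent.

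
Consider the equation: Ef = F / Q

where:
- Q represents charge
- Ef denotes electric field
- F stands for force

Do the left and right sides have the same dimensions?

Yes

Q (charge) has dimensions [I T].
Ef (electric field) has dimensions [I^-1 L M T^-3].
F (force) has dimensions [L M T^-2].

Left side: [I^-1 L M T^-3]
Right side: [I^-1 L M T^-3]

Both sides have the same dimensions, so the equation is dimensionally consistent.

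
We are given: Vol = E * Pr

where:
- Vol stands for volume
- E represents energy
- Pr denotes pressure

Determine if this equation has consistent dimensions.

No

Vol (volume) has dimensions [L^3].
E (energy) has dimensions [L^2 M T^-2].
Pr (pressure) has dimensions [L^-1 M T^-2].

Left side: [L^3]
Right side: [L M^2 T^-4]

The two sides have different dimensions, so the equation is NOT dimensionally consistent.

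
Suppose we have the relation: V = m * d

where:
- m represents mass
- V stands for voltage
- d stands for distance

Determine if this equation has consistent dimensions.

No

m (mass) has dimensions [M].
V (voltage) has dimensions [I^-1 L^2 M T^-3].
d (distance) has dimensions [L].

Left side: [I^-1 L^2 M T^-3]
Right side: [L M]

The two sides have different dimensions, so the equation is NOT dimensionally consistent.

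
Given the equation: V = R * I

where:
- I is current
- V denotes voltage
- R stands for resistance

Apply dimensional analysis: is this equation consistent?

Yes

I (current) has dimensions [I].
V (voltage) has dimensions [I^-1 L^2 M T^-3].
R (resistance) has dimensions [I^-2 L^2 M T^-3].

Left side: [I^-1 L^2 M T^-3]
Right side: [I^-1 L^2 M T^-3]

Both sides have the same dimensions, so the equation is dimensionally consistent.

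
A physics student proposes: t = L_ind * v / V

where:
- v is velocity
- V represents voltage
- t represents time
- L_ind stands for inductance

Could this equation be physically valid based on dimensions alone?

No

v (velocity) has dimensions [L T^-1].
V (voltage) has dimensions [I^-1 L^2 M T^-3].
t (time) has dimensions [T].
L_ind (inductance) has dimensions [I^-2 L^2 M T^-2].

Left side: [T]
Right side: [I^-1 L]

The two sides have different dimensions, so the equation is NOT dimensionally consistent.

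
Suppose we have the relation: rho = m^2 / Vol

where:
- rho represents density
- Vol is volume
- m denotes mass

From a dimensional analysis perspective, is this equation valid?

No

rho (density) has dimensions [L^-3 M].
Vol (volume) has dimensions [L^3].
m (mass) has dimensions [M].

Left side: [L^-3 M]
Right side: [L^-3 M^2]

The two sides have different dimensions, so the equation is NOT dimensionally consistent.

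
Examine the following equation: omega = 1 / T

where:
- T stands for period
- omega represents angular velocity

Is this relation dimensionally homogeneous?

Yes

T (period) has dimensions [T].
omega (angular velocity) has dimensions [T^-1].

Left side: [T^-1]
Right side: [T^-1]

Both sides have the same dimensions, so the equation is dimensionally consistent.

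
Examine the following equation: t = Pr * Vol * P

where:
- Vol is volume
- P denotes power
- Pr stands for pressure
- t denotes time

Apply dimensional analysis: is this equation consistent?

No

Vol (volume) has dimensions [L^3].
P (power) has dimensions [L^2 M T^-3].
Pr (pressure) has dimensions [L^-1 M T^-2].
t (time) has dimensions [T].

Left side: [T]
Right side: [L^4 M^2 T^-5]

The two sides have different dimensions, so the equation is NOT dimensionally consistent.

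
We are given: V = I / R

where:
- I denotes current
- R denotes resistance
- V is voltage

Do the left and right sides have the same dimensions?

No

I (current) has dimensions [I].
R (resistance) has dimensions [I^-2 L^2 M T^-3].
V (voltage) has dimensions [I^-1 L^2 M T^-3].

Left side: [I^-1 L^2 M T^-3]
Right side: [I^3 L^-2 M^-1 T^3]

The two sides have different dimensions, so the equation is NOT dimensionally consistent.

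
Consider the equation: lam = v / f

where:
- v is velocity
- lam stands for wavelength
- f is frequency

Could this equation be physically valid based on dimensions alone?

Yes

v (velocity) has dimensions [L T^-1].
lam (wavelength) has dimensions [L].
f (frequency) has dimensions [T^-1].

Left side: [L]
Right side: [L]

Both sides have the same dimensions, so the equation is dimensionally consistent.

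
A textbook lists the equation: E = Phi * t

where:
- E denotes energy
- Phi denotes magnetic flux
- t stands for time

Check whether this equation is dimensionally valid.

No

E (energy) has dimensions [L^2 M T^-2].
Phi (magnetic flux) has dimensions [I^-1 L^2 M T^-2].
t (time) has dimensions [T].

Left side: [L^2 M T^-2]
Right side: [I^-1 L^2 M T^-1]

The two sides have different dimensions, so the equation is NOT dimensionally consistent.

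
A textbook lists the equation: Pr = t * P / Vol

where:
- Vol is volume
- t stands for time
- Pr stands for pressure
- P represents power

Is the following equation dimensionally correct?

Yes

Vol (volume) has dimensions [L^3].
t (time) has dimensions [T].
Pr (pressure) has dimensions [L^-1 M T^-2].
P (power) has dimensions [L^2 M T^-3].

Left side: [L^-1 M T^-2]
Right side: [L^-1 M T^-2]

Both sides have the same dimensions, so the equation is dimensionally consistent.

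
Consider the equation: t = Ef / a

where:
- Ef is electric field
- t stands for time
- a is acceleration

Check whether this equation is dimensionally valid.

No

Ef (electric field) has dimensions [I^-1 L M T^-3].
t (time) has dimensions [T].
a (acceleration) has dimensions [L T^-2].

Left side: [T]
Right side: [I^-1 M T^-1]

The two sides have different dimensions, so the equation is NOT dimensionally consistent.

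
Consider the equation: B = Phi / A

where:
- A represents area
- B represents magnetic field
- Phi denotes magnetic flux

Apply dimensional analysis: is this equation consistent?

Yes

A (area) has dimensions [L^2].
B (magnetic field) has dimensions [I^-1 M T^-2].
Phi (magnetic flux) has dimensions [I^-1 L^2 M T^-2].

Left side: [I^-1 M T^-2]
Right side: [I^-1 M T^-2]

Both sides have the same dimensions, so the equation is dimensionally consistent.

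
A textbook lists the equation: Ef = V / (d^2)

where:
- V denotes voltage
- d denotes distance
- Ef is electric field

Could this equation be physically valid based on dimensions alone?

No

V (voltage) has dimensions [I^-1 L^2 M T^-3].
d (distance) has dimensions [L].
Ef (electric field) has dimensions [I^-1 L M T^-3].

Left side: [I^-1 L M T^-3]
Right side: [I^-1 M T^-3]

The two sides have different dimensions, so the equation is NOT dimensionally consistent.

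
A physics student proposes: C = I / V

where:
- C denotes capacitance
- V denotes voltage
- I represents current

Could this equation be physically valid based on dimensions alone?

No

C (capacitance) has dimensions [I^2 L^-2 M^-1 T^4].
V (voltage) has dimensions [I^-1 L^2 M T^-3].
I (current) has dimensions [I].

Left side: [I^2 L^-2 M^-1 T^4]
Right side: [I^2 L^-2 M^-1 T^3]

The two sides have different dimensions, so the equation is NOT dimensionally consistent.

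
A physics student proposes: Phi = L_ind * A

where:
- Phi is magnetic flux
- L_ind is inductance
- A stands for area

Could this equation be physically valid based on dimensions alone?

No

Phi (magnetic flux) has dimensions [I^-1 L^2 M T^-2].
L_ind (inductance) has dimensions [I^-2 L^2 M T^-2].
A (area) has dimensions [L^2].

Left side: [I^-1 L^2 M T^-2]
Right side: [I^-2 L^4 M T^-2]

The two sides have different dimensions, so the equation is NOT dimensionally consistent.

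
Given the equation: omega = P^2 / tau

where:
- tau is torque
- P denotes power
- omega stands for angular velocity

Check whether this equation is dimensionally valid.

No

tau (torque) has dimensions [L^2 M T^-2].
P (power) has dimensions [L^2 M T^-3].
omega (angular velocity) has dimensions [T^-1].

Left side: [T^-1]
Right side: [L^2 M T^-4]

The two sides have different dimensions, so the equation is NOT dimensionally consistent.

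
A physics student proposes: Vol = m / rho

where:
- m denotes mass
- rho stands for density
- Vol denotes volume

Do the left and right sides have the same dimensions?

Yes

m (mass) has dimensions [M].
rho (density) has dimensions [L^-3 M].
Vol (volume) has dimensions [L^3].

Left side: [L^3]
Right side: [L^3]

Both sides have the same dimensions, so the equation is dimensionally consistent.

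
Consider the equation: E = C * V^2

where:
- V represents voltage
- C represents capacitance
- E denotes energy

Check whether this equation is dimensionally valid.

Yes

V (voltage) has dimensions [I^-1 L^2 M T^-3].
C (capacitance) has dimensions [I^2 L^-2 M^-1 T^4].
E (energy) has dimensions [L^2 M T^-2].

Left side: [L^2 M T^-2]
Right side: [L^2 M T^-2]

Both sides have the same dimensions, so the equation is dimensionally consistent.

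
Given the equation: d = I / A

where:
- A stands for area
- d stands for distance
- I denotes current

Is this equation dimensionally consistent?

No

A (area) has dimensions [L^2].
d (distance) has dimensions [L].
I (current) has dimensions [I].

Left side: [L]
Right side: [I L^-2]

The two sides have different dimensions, so the equation is NOT dimensionally consistent.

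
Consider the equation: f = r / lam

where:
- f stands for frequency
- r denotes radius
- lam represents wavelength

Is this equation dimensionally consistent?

No

f (frequency) has dimensions [T^-1].
r (radius) has dimensions [L].
lam (wavelength) has dimensions [L].

Left side: [T^-1]
Right side: [dimensionless]

The two sides have different dimensions, so the equation is NOT dimensionally consistent.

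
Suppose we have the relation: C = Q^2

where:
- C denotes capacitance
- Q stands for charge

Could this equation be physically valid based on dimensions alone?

No

C (capacitance) has dimensions [I^2 L^-2 M^-1 T^4].
Q (charge) has dimensions [I T].

Left side: [I^2 L^-2 M^-1 T^4]
Right side: [I^2 T^2]

The two sides have different dimensions, so the equation is NOT dimensionally consistent.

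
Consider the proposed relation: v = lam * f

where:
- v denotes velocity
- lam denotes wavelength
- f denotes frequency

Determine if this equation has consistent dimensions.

Yes

v (velocity) has dimensions [L T^-1].
lam (wavelength) has dimensions [L].
f (frequency) has dimensions [T^-1].

Left side: [L T^-1]
Right side: [L T^-1]

Both sides have the same dimensions, so the equation is dimensionally consistent.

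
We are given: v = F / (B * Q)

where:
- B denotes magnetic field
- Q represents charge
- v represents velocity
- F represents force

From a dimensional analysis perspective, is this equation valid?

Yes

B (magnetic field) has dimensions [I^-1 M T^-2].
Q (charge) has dimensions [I T].
v (velocity) has dimensions [L T^-1].
F (force) has dimensions [L M T^-2].

Left side: [L T^-1]
Right side: [L T^-1]

Both sides have the same dimensions, so the equation is dimensionally consistent.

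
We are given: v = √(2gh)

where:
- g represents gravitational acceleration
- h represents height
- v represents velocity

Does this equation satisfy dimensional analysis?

Yes

g (gravitational acceleration) has dimensions [L T^-2].
h (height) has dimensions [L].
v (velocity) has dimensions [L T^-1].

Left side: [L T^-1]
Right side: [L T^-1]

Both sides have the same dimensions, so the equation is dimensionally consistent.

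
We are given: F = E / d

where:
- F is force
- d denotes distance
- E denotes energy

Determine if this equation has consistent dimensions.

Yes

F (force) has dimensions [L M T^-2].
d (distance) has dimensions [L].
E (energy) has dimensions [L^2 M T^-2].

Left side: [L M T^-2]
Right side: [L M T^-2]

Both sides have the same dimensions, so the equation is dimensionally consistent.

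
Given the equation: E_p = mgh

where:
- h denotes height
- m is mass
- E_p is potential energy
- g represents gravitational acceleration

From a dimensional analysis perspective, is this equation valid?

Yes

h (height) has dimensions [L].
m (mass) has dimensions [M].
E_p (potential energy) has dimensions [L^2 M T^-2].
g (gravitational acceleration) has dimensions [L T^-2].

Left side: [L^2 M T^-2]
Right side: [L^2 M T^-2]

Both sides have the same dimensions, so the equation is dimensionally consistent.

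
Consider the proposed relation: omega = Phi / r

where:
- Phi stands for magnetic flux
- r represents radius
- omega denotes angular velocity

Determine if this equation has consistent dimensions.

No

Phi (magnetic flux) has dimensions [I^-1 L^2 M T^-2].
r (radius) has dimensions [L].
omega (angular velocity) has dimensions [T^-1].

Left side: [T^-1]
Right side: [I^-1 L M T^-2]

The two sides have different dimensions, so the equation is NOT dimensionally consistent.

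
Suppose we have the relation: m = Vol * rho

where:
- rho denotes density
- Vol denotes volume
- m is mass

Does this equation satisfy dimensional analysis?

Yes

rho (density) has dimensions [L^-3 M].
Vol (volume) has dimensions [L^3].
m (mass) has dimensions [M].

Left side: [M]
Right side: [M]

Both sides have the same dimensions, so the equation is dimensionally consistent.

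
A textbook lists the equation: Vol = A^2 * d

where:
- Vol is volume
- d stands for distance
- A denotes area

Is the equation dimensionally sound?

No

Vol (volume) has dimensions [L^3].
d (distance) has dimensions [L].
A (area) has dimensions [L^2].

Left side: [L^3]
Right side: [L^5]

The two sides have different dimensions, so the equation is NOT dimensionally consistent.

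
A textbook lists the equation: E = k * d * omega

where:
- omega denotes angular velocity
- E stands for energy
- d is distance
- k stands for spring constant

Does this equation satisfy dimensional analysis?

No

omega (angular velocity) has dimensions [T^-1].
E (energy) has dimensions [L^2 M T^-2].
d (distance) has dimensions [L].
k (spring constant) has dimensions [M T^-2].

Left side: [L^2 M T^-2]
Right side: [L M T^-3]

The two sides have different dimensions, so the equation is NOT dimensionally consistent.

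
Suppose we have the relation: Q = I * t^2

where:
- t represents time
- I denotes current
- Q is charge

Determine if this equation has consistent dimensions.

No

t (time) has dimensions [T].
I (current) has dimensions [I].
Q (charge) has dimensions [I T].

Left side: [I T]
Right side: [I T^2]

The two sides have different dimensions, so the equation is NOT dimensionally consistent.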